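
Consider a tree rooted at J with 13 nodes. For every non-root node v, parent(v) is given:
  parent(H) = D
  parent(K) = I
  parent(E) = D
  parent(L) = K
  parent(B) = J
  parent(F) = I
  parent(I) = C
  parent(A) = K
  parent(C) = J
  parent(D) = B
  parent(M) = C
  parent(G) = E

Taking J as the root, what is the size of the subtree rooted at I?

5

The subtree rooted at I contains: I, F, K, L, A — 5 nodes.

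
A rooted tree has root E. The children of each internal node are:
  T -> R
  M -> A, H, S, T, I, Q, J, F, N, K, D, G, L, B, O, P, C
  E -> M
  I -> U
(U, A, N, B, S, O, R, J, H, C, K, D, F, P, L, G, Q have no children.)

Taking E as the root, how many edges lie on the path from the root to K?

E → M → K — 2 edges.

2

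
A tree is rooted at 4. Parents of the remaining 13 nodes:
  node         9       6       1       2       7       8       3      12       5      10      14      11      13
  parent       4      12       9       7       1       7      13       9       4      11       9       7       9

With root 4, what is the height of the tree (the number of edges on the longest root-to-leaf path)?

The longest root-to-leaf path is 4 → 9 → 1 → 7 → 11 → 10 (5 edges).

5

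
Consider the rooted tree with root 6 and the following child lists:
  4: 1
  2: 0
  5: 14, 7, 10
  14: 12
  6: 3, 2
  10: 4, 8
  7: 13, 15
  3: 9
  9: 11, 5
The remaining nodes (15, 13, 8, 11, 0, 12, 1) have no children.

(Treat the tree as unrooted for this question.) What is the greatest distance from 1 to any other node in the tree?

8

A farthest node from 1 is 0.
The path 1 – 4 – 10 – 5 – 9 – 3 – 6 – 2 – 0 has 8 edges.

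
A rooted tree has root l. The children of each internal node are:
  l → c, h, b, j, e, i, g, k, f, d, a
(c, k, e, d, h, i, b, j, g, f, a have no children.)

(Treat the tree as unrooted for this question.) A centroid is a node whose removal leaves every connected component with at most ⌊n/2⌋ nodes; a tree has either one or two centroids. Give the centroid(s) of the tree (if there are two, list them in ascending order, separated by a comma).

l

Delete l: the remaining components have sizes 1, 1, 1, 1, 1, 1, 1, 1, 1, 1, 1. Max 1 ≤ 6, so l is a centroid.
Every other node leaves some component of size > 6, so the centroid is unique.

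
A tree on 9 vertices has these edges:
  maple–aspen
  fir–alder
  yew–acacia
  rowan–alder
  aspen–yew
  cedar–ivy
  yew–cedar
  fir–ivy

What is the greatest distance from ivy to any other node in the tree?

The node farthest from ivy is maple, via ivy-cedar-yew-aspen-maple — 4 edges.

4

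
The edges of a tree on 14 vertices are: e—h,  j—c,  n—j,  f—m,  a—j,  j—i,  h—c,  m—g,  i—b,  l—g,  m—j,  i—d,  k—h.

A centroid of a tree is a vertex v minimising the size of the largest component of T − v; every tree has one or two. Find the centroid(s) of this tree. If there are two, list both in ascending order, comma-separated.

If j is removed the pieces have sizes 4, 4, 3, 1, 1, all ≤ ⌊14/2⌋ = 7.
Every other node leaves some component of size > 7, so the centroid is unique.

j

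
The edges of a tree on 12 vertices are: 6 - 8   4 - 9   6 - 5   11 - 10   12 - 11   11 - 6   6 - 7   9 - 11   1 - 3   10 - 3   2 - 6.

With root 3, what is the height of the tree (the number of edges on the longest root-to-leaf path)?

4

4 sits deepest: 3–10–11–9–4 — 4 edges from the root.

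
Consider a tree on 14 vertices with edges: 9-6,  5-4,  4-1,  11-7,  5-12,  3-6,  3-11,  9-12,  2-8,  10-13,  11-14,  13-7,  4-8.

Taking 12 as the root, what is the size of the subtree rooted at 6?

7

The subtree rooted at 6 contains: 6, 3, 11, 7, 14, 13, 10 — 7 nodes.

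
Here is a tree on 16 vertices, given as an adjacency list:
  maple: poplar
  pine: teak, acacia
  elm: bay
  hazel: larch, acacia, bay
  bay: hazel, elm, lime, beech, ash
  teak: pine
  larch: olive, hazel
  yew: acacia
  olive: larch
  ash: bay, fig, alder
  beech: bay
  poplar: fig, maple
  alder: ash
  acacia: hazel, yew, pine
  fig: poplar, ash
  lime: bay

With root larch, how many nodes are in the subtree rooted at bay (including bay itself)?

bay's subtree: {bay, lime, ash, elm, beech, fig, alder, poplar, maple}, size 9.

9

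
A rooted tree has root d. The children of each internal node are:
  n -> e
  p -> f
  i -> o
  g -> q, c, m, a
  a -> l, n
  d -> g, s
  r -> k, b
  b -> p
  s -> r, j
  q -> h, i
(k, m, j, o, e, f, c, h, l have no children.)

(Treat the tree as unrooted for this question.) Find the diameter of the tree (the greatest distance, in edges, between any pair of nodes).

A longest path is f – p – b – r – s – d – g – q – i – o, with 9 edges.

9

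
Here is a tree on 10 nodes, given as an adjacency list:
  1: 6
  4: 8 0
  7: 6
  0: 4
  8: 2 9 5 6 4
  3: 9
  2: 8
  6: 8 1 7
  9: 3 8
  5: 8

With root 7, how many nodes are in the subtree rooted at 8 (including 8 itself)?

8's subtree: {8, 2, 9, 4, 5, 3, 0}, size 7.

7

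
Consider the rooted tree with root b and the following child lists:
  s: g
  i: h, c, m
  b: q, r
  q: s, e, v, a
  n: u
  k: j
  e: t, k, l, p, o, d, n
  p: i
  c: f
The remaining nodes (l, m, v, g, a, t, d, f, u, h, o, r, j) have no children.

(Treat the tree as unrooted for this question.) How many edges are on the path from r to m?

6

Walking from r: r–b–q–e–p–i–m. Length 6.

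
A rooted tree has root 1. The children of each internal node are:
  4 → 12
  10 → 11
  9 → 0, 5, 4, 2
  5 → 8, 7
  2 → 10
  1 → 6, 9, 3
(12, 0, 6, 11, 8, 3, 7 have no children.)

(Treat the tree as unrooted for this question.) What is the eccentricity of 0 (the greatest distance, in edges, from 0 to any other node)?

4

Distances from 0 peak at 4, attained at 11.
0–9–2–10–11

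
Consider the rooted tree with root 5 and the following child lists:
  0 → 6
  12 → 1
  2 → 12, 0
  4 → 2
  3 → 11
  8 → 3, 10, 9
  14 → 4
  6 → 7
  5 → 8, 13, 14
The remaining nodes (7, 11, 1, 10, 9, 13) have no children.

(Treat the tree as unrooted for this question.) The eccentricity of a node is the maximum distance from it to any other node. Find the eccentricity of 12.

7

A farthest node from 12 is 11.
The path 12–2–4–14–5–8–3–11 has 7 edges.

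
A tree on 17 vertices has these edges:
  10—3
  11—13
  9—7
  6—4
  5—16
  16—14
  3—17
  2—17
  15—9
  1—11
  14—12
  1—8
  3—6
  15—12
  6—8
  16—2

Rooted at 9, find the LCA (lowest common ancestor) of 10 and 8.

3

10's ancestor chain is 10, 3, 17, 2, 16, 14, 12, 15, 9 and 8's is 8, 6, 3, 17, 2, 16, 14, 12, 15, 9; they first meet at 3.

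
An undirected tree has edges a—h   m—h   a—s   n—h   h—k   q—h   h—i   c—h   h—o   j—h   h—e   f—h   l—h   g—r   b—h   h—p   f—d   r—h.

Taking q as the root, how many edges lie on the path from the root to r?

Climbing from r to the root: r–h–q. That's 2 steps.

2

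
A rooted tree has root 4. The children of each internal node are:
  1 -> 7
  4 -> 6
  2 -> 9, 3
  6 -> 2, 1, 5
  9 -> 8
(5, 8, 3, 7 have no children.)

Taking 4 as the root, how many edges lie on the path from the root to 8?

4 – 6 – 2 – 9 – 8 — 4 edges.

4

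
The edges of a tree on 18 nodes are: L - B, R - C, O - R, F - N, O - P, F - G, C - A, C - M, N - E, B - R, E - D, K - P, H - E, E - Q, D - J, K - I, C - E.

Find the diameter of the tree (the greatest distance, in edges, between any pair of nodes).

BFS from I reaches G last, at distance 9; BFS from G confirms no node is farther.
Path: I–K–P–O–R–C–E–N–F–G.

9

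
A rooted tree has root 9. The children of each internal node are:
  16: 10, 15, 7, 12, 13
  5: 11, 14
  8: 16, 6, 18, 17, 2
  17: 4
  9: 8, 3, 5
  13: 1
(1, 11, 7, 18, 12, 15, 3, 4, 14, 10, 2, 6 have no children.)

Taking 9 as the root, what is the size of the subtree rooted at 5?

3

The subtree rooted at 5 contains: 5, 11, 14 — 3 nodes.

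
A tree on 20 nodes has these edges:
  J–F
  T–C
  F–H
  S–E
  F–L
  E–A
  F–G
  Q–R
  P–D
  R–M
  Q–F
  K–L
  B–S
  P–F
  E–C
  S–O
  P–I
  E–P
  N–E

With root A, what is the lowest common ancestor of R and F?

F

Path R→root: R Q F P E A; path F→root: F P E A.
First common node: F.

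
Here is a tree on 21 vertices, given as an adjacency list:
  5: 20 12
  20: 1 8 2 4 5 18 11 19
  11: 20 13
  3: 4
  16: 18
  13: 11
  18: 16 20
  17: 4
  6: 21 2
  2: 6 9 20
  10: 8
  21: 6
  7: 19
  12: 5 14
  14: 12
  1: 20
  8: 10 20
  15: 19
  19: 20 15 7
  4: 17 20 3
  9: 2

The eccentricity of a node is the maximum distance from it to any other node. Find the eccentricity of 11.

Distances from 11 peak at 4, attained at 21 (14 also at distance 4).
11-20-2-6-21

4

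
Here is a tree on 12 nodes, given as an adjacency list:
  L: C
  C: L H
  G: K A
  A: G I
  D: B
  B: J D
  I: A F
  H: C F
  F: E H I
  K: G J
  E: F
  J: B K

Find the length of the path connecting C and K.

6

Walking from C: C – H – F – I – A – G – K. Length 6.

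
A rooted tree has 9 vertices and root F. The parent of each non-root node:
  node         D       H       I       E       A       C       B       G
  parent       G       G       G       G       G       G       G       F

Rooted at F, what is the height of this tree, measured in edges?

2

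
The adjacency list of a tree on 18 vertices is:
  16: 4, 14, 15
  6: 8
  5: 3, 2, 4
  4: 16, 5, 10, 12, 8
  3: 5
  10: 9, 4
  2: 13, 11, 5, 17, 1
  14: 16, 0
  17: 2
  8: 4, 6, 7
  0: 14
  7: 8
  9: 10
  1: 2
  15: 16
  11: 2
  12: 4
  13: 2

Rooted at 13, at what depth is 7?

5

Climbing from 7 to the root: 7 – 8 – 4 – 5 – 2 – 13. That's 5 steps.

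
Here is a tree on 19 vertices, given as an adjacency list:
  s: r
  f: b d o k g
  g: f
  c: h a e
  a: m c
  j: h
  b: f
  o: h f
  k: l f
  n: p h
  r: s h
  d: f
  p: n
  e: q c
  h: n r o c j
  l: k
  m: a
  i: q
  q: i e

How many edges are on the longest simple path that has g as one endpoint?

Distances from g peak at 7, attained at i.
g – f – o – h – c – e – q – i

7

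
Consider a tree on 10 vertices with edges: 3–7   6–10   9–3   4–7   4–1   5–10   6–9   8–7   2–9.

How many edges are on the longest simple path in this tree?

7

A longest path is 1–4–7–3–9–6–10–5, with 7 edges.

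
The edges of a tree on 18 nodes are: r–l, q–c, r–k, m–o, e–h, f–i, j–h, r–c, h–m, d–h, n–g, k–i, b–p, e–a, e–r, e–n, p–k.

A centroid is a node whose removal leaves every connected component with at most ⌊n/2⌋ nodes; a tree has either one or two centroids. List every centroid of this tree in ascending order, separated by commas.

e, r

Removing e splits the tree into components of sizes 9, 5, 2, 1; the largest is 9 ≤ ⌊18/2⌋ = 9.
r is adjacent to e and is also a centroid (the largest component after removing it is likewise 9).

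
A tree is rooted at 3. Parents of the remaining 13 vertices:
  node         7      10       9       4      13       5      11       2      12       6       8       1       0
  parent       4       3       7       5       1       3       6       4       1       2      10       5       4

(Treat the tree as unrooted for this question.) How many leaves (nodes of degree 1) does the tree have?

6

The leaves are 0, 8, 9, 11, 12, 13.
That is 6 leaves.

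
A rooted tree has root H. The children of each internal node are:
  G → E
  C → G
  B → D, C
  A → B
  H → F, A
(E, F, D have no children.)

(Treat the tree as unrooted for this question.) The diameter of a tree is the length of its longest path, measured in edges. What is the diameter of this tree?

A longest path is F – H – A – B – C – G – E, with 6 edges.

6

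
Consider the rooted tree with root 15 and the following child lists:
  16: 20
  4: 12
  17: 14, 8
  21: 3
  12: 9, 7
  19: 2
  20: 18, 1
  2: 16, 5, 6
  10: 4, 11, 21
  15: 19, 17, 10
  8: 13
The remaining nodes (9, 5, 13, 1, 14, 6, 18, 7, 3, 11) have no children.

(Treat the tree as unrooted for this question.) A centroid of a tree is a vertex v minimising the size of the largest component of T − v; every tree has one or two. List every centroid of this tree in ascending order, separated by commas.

15

Delete 15: the remaining components have sizes 8, 8, 4. Max 8 ≤ 10, so 15 is a centroid.
Every other node leaves some component of size > 10, so the centroid is unique.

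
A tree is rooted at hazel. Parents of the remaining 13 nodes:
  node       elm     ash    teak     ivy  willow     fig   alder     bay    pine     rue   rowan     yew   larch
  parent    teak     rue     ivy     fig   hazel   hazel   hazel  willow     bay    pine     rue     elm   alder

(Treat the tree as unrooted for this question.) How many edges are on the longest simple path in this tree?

10

BFS from yew reaches ash last, at distance 10; BFS from ash confirms no node is farther.
Path: yew–elm–teak–ivy–fig–hazel–willow–bay–pine–rue–ash.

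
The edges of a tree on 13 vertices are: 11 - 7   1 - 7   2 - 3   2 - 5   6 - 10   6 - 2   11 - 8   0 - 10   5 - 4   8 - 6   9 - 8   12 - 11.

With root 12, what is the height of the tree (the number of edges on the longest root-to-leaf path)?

6

The longest root-to-leaf path is 12–11–8–6–2–5–4 (6 edges).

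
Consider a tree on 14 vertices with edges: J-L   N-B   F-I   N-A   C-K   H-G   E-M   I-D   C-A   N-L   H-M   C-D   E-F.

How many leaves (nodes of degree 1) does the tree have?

Exactly 4 nodes have a single neighbour: B, G, J, K.

4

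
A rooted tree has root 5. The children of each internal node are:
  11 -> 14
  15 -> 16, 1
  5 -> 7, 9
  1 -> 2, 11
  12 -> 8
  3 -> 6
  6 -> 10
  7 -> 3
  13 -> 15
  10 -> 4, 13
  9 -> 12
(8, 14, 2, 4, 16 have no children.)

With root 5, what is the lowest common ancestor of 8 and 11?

5

8's ancestor chain is 8, 12, 9, 5 and 11's is 11, 1, 15, 13, 10, 6, 3, 7, 5; they first meet at 5.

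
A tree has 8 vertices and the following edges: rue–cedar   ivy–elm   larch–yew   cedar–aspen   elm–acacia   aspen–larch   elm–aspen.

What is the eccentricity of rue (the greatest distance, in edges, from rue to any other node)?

The node farthest from rue is acacia (ivy, yew also at distance 4), via rue – cedar – aspen – elm – acacia — 4 edges.

4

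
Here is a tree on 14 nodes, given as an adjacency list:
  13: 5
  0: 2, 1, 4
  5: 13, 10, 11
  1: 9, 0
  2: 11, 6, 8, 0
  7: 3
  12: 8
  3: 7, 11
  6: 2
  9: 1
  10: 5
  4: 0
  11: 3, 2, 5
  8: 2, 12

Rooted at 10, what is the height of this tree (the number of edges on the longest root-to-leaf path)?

6

A deepest node is 9, reached by 10–5–11–2–0–1–9.
That path has 6 edges, so the height is 6.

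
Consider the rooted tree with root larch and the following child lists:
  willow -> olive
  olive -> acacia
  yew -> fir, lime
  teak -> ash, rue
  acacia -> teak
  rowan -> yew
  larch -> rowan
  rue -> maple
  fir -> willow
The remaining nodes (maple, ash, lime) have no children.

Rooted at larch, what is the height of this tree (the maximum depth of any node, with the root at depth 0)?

9

The longest root-to-leaf path is larch → rowan → yew → fir → willow → olive → acacia → teak → rue → maple (9 edges).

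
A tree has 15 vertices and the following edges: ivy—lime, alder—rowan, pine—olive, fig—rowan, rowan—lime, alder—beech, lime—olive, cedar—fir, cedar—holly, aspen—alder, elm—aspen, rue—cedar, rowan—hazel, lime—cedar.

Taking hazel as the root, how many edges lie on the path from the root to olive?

3

Climbing from olive to the root: olive – lime – rowan – hazel. That's 3 steps.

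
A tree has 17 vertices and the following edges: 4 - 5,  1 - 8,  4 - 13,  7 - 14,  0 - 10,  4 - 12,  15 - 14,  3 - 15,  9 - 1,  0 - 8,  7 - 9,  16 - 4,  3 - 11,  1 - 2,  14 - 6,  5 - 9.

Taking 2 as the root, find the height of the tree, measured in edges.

7

The longest root-to-leaf path is 2–1–9–7–14–15–3–11 (7 edges).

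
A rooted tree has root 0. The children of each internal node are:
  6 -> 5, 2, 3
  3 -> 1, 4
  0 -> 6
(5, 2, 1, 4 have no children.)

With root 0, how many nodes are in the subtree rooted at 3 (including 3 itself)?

The subtree rooted at 3 contains: 3, 1, 4 — 3 nodes.

3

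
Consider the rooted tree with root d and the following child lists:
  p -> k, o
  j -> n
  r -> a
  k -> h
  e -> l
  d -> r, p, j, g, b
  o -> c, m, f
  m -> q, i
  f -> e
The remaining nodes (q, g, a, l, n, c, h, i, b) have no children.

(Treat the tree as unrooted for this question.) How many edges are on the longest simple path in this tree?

7

A longest path is l – e – f – o – p – d – r – a, with 7 edges.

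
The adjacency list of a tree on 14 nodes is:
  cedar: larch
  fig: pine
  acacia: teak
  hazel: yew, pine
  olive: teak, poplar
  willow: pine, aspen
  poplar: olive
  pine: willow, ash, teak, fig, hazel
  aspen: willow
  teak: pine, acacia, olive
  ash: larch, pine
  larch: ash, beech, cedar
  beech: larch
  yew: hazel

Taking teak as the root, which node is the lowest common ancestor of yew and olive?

teak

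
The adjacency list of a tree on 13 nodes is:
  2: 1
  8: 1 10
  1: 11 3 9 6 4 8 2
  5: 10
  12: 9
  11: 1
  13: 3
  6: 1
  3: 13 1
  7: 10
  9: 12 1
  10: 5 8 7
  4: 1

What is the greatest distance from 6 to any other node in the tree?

4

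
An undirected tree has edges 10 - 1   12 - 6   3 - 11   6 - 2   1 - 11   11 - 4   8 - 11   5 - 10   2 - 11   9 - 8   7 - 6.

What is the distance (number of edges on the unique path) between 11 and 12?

11 - 2 - 6 - 12: 3 edges.

3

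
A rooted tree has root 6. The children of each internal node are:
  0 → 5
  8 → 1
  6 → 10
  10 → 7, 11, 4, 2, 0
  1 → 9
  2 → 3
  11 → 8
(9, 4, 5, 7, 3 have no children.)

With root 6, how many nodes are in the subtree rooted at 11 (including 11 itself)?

4

11's subtree: {11, 8, 1, 9}, size 4.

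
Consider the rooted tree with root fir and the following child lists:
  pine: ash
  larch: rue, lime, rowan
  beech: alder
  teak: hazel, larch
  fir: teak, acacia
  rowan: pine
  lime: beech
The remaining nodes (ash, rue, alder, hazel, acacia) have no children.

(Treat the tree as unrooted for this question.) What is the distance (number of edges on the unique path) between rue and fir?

3

The path is rue - larch - teak - fir, which has 3 edges.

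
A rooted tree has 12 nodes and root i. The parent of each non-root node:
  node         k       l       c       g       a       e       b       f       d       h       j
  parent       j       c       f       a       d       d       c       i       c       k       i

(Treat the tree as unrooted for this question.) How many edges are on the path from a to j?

a–d–c–f–i–j: 5 edges.

5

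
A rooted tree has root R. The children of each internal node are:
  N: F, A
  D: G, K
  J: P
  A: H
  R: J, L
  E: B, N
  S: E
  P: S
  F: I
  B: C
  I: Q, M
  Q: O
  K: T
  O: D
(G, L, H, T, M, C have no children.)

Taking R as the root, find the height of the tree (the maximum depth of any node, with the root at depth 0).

12

The longest root-to-leaf path is R → J → P → S → E → N → F → I → Q → O → D → K → T (12 edges).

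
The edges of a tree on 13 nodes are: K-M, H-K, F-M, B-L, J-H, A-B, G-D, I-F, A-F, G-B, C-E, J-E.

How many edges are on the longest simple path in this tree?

10

BFS from D reaches C last, at distance 10; BFS from C confirms no node is farther.
Path: D – G – B – A – F – M – K – H – J – E – C.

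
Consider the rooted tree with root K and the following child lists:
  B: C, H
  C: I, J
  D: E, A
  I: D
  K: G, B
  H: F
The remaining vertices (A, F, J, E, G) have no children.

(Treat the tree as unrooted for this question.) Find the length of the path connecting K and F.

The path is K–B–H–F, which has 3 edges.

3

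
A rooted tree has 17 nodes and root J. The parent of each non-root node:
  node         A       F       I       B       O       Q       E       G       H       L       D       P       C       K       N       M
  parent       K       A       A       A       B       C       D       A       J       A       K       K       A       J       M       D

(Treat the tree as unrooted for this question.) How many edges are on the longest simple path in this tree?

A longest path is N-M-D-K-A-C-Q, with 6 edges.

6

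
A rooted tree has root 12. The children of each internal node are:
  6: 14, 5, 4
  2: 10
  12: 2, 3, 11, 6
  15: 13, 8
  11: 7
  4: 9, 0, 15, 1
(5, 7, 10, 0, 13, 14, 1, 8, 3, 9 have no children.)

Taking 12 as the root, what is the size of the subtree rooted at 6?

The subtree rooted at 6 contains: 6, 4, 5, 14, 15, 0, 9, 1, 8, 13 — 10 nodes.

10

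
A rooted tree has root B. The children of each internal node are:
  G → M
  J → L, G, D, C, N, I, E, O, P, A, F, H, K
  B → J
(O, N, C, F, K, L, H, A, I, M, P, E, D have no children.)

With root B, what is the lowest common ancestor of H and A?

J

Ancestors of H (toward the root): H, J, B.
Ancestors of A: A, J, B.
The deepest node appearing in both lists is J.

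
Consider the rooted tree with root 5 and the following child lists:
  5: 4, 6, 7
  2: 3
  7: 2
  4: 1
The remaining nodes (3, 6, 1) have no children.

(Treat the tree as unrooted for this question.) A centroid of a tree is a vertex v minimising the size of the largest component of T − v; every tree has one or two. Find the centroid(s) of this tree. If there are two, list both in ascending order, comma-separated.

Delete 5: the remaining components have sizes 3, 2, 1. Max 3 ≤ 3, so 5 is a centroid.
Every other node leaves some component of size > 3, so the centroid is unique.

5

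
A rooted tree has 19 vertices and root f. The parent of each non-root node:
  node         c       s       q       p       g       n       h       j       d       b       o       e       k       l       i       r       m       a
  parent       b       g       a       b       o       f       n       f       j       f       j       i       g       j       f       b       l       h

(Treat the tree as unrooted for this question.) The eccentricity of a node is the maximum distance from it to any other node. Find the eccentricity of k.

8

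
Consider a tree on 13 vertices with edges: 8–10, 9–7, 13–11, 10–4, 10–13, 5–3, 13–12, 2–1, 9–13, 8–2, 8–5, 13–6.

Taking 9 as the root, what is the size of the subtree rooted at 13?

11

Descendants of 13 (including itself): 13, 12, 10, 11, 6, 8, 4, 2, 5, 1, 3. That's 11.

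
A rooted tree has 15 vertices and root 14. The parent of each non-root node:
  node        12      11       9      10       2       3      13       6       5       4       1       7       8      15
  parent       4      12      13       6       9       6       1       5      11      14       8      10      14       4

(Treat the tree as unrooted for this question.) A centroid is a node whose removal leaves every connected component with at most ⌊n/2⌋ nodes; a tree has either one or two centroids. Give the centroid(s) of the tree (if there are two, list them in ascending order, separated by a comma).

Removing 4 splits the tree into components of sizes 7, 6, 1; the largest is 7 ≤ ⌊15/2⌋ = 7.
Every other node leaves some component of size > 7, so the centroid is unique.

4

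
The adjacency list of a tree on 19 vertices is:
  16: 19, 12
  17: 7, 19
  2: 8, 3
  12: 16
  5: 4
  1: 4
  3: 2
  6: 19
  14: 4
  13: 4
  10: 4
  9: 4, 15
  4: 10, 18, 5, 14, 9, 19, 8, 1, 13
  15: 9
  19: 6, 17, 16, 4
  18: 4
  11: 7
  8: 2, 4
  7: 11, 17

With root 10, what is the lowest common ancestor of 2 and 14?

4

Ancestors of 2 (toward the root): 2, 8, 4, 10.
Ancestors of 14: 14, 4, 10.
The deepest node appearing in both lists is 4.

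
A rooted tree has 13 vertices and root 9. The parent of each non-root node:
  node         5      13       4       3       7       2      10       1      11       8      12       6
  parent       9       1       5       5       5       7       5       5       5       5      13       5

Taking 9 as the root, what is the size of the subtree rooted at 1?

3

Descendants of 1 (including itself): 1, 13, 12. That's 3.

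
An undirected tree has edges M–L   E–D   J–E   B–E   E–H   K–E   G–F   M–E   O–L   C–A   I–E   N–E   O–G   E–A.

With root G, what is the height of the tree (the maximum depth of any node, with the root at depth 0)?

A deepest node is C, reached by G – O – L – M – E – A – C.
That path has 6 edges, so the height is 6.

6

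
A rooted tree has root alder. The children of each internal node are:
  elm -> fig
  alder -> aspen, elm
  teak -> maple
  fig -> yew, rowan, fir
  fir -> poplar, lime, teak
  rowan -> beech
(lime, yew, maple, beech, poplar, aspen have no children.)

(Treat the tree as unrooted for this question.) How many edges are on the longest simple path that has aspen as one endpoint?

6

Distances from aspen peak at 6, attained at maple.
aspen–alder–elm–fig–fir–teak–maple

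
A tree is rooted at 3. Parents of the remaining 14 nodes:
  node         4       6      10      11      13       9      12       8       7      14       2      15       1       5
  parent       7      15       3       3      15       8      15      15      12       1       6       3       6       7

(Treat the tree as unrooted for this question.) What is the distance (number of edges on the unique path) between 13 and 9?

3

13 – 15 – 8 – 9: 3 edges.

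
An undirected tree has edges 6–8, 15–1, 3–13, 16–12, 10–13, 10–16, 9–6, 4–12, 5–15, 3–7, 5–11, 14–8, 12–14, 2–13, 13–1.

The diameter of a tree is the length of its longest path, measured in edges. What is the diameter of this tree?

11

BFS from 9 reaches 11 last, at distance 11; BFS from 11 confirms no node is farther.
Path: 9 – 6 – 8 – 14 – 12 – 16 – 10 – 13 – 1 – 15 – 5 – 11.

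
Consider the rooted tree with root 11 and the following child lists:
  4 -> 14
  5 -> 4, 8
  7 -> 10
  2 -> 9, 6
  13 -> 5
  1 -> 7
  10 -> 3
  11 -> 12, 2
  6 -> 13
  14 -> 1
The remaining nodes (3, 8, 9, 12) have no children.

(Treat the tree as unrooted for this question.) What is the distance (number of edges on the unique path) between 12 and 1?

8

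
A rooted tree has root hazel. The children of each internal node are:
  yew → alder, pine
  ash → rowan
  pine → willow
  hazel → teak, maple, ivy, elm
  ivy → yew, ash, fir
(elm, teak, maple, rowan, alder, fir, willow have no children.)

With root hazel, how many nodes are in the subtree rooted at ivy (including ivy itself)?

8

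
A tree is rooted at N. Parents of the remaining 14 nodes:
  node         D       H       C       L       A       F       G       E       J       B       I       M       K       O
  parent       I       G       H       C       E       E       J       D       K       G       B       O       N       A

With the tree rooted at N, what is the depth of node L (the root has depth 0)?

Path from N to L: N → K → J → G → H → C → L, which has 6 edges.

6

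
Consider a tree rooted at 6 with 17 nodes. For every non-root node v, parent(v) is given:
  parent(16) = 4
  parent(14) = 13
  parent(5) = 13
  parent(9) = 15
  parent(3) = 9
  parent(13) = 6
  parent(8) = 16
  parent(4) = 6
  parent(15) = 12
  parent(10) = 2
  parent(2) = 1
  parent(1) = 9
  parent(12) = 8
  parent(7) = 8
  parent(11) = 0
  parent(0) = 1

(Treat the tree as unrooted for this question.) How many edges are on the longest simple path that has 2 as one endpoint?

10

The node farthest from 2 is 14 (5 also at distance 10), via 2–1–9–15–12–8–16–4–6–13–14 — 10 edges.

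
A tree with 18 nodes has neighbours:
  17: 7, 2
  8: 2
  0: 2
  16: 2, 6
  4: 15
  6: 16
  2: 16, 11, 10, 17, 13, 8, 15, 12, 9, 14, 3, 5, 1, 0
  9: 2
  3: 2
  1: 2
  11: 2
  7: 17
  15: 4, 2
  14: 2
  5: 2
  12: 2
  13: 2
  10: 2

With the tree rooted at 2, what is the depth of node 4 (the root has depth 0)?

Path from 2 to 4: 2 → 15 → 4, which has 2 edges.

2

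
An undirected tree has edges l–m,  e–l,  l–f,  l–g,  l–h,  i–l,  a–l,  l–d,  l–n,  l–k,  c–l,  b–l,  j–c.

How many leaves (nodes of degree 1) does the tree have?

Degree-1 nodes: a, b, d, e, f, g, h, i, j, k, m, n — 12 of them.

12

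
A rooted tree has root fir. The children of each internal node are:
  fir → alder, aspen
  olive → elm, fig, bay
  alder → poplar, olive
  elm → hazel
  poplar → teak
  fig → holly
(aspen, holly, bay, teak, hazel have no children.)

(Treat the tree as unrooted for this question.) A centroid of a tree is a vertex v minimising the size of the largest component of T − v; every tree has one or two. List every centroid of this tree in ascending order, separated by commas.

Removing olive splits the tree into components of sizes 5, 2, 2, 1; the largest is 5 ≤ ⌊11/2⌋ = 5.
Every other node leaves some component of size > 5, so the centroid is unique.

olive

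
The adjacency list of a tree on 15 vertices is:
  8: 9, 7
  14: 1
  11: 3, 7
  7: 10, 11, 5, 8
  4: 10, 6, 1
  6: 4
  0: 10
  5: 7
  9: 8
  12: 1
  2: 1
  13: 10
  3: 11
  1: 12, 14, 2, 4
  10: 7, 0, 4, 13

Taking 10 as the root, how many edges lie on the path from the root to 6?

Climbing from 6 to the root: 6 → 4 → 10. That's 2 steps.

2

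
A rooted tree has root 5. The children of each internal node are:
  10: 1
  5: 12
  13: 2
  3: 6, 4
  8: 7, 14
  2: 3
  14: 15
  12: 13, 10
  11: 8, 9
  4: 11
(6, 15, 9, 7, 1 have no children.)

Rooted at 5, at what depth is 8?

Path from 5 to 8: 5–12–13–2–3–4–11–8, which has 7 edges.

7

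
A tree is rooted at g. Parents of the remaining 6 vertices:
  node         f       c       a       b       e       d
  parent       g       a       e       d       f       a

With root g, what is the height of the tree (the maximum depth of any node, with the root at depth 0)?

5

The longest root-to-leaf path is g – f – e – a – d – b (5 edges).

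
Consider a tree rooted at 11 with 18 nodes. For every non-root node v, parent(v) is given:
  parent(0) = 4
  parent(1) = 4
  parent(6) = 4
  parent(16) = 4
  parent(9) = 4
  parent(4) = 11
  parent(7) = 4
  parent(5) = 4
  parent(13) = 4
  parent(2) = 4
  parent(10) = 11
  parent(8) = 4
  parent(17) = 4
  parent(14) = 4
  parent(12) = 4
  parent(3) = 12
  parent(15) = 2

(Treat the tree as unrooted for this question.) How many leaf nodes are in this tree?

14

Degree-1 nodes: 0, 1, 3, 5, 6, 7, 8, 9, 10, 13, 14, 15, 16, 17 — 14 of them.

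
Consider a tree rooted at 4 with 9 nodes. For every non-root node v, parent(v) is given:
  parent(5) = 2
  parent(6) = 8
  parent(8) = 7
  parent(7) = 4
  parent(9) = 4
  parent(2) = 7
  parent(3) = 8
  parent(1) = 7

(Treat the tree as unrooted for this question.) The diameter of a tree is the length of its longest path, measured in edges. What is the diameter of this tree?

BFS from 6 reaches 5 last, at distance 4; BFS from 5 confirms no node is farther.
Path: 6 – 8 – 7 – 2 – 5.

4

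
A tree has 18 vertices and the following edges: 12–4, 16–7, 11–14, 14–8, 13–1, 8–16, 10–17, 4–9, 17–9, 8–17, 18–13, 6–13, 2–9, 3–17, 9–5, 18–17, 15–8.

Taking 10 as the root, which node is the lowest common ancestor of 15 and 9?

Ancestors of 15 (toward the root): 15, 8, 17, 10.
Ancestors of 9: 9, 17, 10.
The deepest node appearing in both lists is 17.

17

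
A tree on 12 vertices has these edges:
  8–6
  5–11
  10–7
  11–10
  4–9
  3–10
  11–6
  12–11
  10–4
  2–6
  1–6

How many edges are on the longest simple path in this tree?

5

BFS from 9 reaches 2 last, at distance 5; BFS from 2 confirms no node is farther.
Path: 9 - 4 - 10 - 11 - 6 - 2.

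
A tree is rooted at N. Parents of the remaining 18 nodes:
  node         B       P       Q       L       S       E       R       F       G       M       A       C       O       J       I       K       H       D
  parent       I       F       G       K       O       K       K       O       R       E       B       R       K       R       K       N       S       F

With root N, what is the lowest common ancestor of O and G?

K

Ancestors of O (toward the root): O, K, N.
Ancestors of G: G, R, K, N.
The deepest node appearing in both lists is K.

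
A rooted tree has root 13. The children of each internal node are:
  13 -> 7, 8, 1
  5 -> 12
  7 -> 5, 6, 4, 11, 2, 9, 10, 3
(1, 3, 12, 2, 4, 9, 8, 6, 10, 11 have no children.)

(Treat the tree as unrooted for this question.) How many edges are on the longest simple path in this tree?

Starting from 12, a farthest node is 1 at distance 4.
One longest path: 12 - 5 - 7 - 13 - 1.
So the diameter is 4.

4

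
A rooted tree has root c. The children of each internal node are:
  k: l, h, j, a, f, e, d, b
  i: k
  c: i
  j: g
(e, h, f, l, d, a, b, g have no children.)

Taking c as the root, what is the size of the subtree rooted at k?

k's subtree: {k, e, l, f, j, h, a, b, d, g}, size 10.

10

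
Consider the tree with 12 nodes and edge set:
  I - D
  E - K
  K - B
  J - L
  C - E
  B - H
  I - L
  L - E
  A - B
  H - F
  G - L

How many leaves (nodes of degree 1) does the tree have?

The leaves are A, C, D, F, G, J.
That is 6 leaves.

6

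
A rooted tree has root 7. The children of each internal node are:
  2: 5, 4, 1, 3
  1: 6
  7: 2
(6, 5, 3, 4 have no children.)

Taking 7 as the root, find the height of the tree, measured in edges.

3

A deepest node is 6, reached by 7 → 2 → 1 → 6.
That path has 3 edges, so the height is 3.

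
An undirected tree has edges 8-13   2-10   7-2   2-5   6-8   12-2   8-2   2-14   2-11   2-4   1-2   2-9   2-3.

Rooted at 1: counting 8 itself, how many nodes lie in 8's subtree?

3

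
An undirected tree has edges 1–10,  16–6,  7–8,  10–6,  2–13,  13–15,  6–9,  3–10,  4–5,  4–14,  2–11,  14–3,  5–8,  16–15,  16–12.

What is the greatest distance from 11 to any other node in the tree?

The node farthest from 11 is 7, via 11-2-13-15-16-6-10-3-14-4-5-8-7 — 12 edges.

12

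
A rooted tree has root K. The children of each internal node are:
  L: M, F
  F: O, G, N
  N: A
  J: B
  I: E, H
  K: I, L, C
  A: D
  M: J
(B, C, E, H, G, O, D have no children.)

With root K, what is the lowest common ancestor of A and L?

L

Ancestors of A (toward the root): A, N, F, L, K.
Ancestors of L: L, K.
The deepest node appearing in both lists is L.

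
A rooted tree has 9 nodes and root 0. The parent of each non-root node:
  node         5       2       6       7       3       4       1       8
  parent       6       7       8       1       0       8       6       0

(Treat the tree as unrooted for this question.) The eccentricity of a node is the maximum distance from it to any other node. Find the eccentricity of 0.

5

A farthest node from 0 is 2.
The path 0-8-6-1-7-2 has 5 edges.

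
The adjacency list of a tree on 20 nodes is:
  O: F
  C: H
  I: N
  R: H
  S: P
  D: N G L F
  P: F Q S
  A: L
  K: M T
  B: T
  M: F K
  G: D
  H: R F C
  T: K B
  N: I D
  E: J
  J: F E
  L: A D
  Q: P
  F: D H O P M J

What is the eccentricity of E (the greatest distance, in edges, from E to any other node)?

A farthest node from E is B.
The path E – J – F – M – K – T – B has 6 edges.

6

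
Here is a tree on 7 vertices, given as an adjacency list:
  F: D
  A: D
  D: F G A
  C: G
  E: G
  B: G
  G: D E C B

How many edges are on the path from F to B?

3

F - D - G - B: 3 edges.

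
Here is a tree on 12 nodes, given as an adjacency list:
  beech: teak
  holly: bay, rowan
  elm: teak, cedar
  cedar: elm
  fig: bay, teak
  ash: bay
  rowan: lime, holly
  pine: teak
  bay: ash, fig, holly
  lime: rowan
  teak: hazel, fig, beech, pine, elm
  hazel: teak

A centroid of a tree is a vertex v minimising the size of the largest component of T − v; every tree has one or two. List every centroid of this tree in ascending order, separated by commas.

fig, teak

Removing fig splits the tree into components of sizes 6, 5; the largest is 6 ≤ ⌊12/2⌋ = 6.
Its neighbour teak also leaves a largest component of size 6, so both are centroids.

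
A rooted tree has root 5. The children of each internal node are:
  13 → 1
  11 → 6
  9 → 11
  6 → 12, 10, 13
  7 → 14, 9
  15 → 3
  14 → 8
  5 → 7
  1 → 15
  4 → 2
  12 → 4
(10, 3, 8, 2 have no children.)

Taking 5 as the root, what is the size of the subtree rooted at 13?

4

Descendants of 13 (including itself): 13, 1, 15, 3. That's 4.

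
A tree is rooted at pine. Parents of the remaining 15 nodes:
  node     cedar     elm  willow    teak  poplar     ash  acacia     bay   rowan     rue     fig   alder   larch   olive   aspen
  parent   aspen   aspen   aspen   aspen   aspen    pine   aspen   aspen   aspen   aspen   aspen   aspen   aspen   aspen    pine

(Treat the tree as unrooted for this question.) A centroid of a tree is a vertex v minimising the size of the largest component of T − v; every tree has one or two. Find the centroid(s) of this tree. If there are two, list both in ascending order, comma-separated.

Removing aspen splits the tree into components of sizes 2, 1, 1, 1, 1, 1, 1, 1, 1, 1, 1, 1, 1, 1; the largest is 2 ≤ ⌊16/2⌋ = 8.
Every other node leaves some component of size > 8, so the centroid is unique.

aspen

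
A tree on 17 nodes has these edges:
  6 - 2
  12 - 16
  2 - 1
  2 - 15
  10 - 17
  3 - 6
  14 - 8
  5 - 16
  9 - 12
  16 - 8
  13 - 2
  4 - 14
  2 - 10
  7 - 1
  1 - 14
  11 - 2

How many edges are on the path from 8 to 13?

8 - 14 - 1 - 2 - 13: 4 edges.

4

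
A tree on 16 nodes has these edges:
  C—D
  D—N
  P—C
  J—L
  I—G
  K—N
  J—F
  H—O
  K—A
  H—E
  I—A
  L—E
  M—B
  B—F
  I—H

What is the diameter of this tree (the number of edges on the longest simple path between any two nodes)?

A longest path is P–C–D–N–K–A–I–H–E–L–J–F–B–M, with 13 edges.

13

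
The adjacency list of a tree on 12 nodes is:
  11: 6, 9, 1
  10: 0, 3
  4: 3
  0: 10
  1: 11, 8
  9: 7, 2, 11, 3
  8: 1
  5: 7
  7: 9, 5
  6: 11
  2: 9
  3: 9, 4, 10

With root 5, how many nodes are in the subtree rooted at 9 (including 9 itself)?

Descendants of 9 (including itself): 9, 3, 11, 2, 10, 4, 6, 1, 0, 8. That's 10.

10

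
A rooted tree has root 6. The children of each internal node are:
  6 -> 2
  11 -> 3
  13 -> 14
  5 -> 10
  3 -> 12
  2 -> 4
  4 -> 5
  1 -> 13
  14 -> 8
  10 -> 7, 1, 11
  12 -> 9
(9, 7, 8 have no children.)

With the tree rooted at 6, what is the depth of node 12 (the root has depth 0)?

Path from 6 to 12: 6 – 2 – 4 – 5 – 10 – 11 – 3 – 12, which has 7 edges.

7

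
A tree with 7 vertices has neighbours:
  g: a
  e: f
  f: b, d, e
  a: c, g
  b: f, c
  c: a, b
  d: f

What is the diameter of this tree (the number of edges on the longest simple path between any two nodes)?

5

Starting from g, a farthest node is e at distance 5.
One longest path: g - a - c - b - f - e.
So the diameter is 5.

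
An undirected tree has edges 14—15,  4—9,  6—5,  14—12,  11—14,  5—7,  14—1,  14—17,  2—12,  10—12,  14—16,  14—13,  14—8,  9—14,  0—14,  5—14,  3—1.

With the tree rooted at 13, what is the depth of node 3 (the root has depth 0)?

3

Climbing from 3 to the root: 3 – 1 – 14 – 13. That's 3 steps.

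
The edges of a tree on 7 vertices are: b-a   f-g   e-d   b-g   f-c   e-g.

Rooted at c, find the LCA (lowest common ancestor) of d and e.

e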